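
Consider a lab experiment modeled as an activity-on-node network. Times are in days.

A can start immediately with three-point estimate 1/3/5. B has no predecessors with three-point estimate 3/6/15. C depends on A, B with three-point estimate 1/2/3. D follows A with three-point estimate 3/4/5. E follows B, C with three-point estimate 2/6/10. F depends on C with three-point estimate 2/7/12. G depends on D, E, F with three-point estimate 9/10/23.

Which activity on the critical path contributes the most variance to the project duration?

te_A = (1 + 4·3 + 5)/6 = 18/6 = 3; σ²_A = ((5−1)/6)² = 0.444
te_B = (3 + 4·6 + 15)/6 = 42/6 = 7; σ²_B = ((15−3)/6)² = 4.000
te_C = (1 + 4·2 + 3)/6 = 12/6 = 2; σ²_C = ((3−1)/6)² = 0.111
te_D = (3 + 4·4 + 5)/6 = 24/6 = 4; σ²_D = ((5−3)/6)² = 0.111
te_E = (2 + 4·6 + 10)/6 = 36/6 = 6; σ²_E = ((10−2)/6)² = 1.778
te_F = (2 + 4·7 + 12)/6 = 42/6 = 7; σ²_F = ((12−2)/6)² = 2.778
te_G = (9 + 4·10 + 23)/6 = 72/6 = 12; σ²_G = ((23−9)/6)² = 5.444

Forward pass:
ES_A = 0; EF_A = 3
ES_B = 0; EF_B = 7
ES_C = max(EF_A=3, EF_B=7) = 7; EF_C = 7+2 = 9
ES_D = 3; EF_D = 3+4 = 7
ES_E = max(EF_B=7, EF_C=9) = 9; EF_E = 9+6 = 15
ES_F = 9; EF_F = 9+7 = 16
ES_G = max(EF_D=7, EF_E=15, EF_F=16) = 16; EF_G = 16+12 = 28
Expected project duration μ = 28 days. Critical path: B → C → F → G.

Variances on critical path: σ²_B=4.000, σ²_C=0.111, σ²_F=2.778, σ²_G=5.444.
Largest is σ²_G = 5.444.

G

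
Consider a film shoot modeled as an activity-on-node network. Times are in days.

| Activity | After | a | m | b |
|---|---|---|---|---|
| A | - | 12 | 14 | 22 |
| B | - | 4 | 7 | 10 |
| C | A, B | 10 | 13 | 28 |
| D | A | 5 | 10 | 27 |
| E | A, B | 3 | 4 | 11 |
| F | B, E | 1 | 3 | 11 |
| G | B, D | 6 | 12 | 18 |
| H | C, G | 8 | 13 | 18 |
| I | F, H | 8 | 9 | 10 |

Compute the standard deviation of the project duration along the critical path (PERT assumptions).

4.81 days

te_A = (12 + 4·14 + 22)/6 = 90/6 = 15; σ²_A = ((22−12)/6)² = 2.778
te_B = (4 + 4·7 + 10)/6 = 42/6 = 7; σ²_B = ((10−4)/6)² = 1.000
te_C = (10 + 4·13 + 28)/6 = 90/6 = 15; σ²_C = ((28−10)/6)² = 9.000
te_D = (5 + 4·10 + 27)/6 = 72/6 = 12; σ²_D = ((27−5)/6)² = 13.444
te_E = (3 + 4·4 + 11)/6 = 30/6 = 5; σ²_E = ((11−3)/6)² = 1.778
te_F = (1 + 4·3 + 11)/6 = 24/6 = 4; σ²_F = ((11−1)/6)² = 2.778
te_G = (6 + 4·12 + 18)/6 = 72/6 = 12; σ²_G = ((18−6)/6)² = 4.000
te_H = (8 + 4·13 + 18)/6 = 78/6 = 13; σ²_H = ((18−8)/6)² = 2.778
te_I = (8 + 4·9 + 10)/6 = 54/6 = 9; σ²_I = ((10−8)/6)² = 0.111

Forward pass:
ES_A = 0; EF_A = 15
ES_B = 0; EF_B = 7
ES_C = max(EF_A=15, EF_B=7) = 15; EF_C = 15+15 = 30
ES_D = 15; EF_D = 15+12 = 27
ES_E = max(EF_A=15, EF_B=7) = 15; EF_E = 15+5 = 20
ES_F = max(EF_B=7, EF_E=20) = 20; EF_F = 20+4 = 24
ES_G = max(EF_B=7, EF_D=27) = 27; EF_G = 27+12 = 39
ES_H = max(EF_C=30, EF_G=39) = 39; EF_H = 39+13 = 52
ES_I = max(EF_F=24, EF_H=52) = 52; EF_I = 52+9 = 61
Expected project duration μ = 61 days. Critical path: A → D → G → H → I.

Variance along critical path = 2.778 + 13.444 + 4.000 + 2.778 + 0.111 = 23.111
σ = √23.111 = 4.807 days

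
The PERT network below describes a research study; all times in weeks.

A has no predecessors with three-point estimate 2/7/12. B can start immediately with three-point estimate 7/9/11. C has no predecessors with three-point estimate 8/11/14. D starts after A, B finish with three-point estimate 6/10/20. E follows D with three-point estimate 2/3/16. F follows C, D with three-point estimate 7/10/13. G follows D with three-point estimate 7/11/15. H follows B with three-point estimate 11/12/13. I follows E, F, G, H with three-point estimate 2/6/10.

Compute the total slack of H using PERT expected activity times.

te_A = (2 + 4·7 + 12)/6 = 42/6 = 7
te_B = (7 + 4·9 + 11)/6 = 54/6 = 9
te_C = (8 + 4·11 + 14)/6 = 66/6 = 11
te_D = (6 + 4·10 + 20)/6 = 66/6 = 11
te_E = (2 + 4·3 + 16)/6 = 30/6 = 5
te_F = (7 + 4·10 + 13)/6 = 60/6 = 10
te_G = (7 + 4·11 + 15)/6 = 66/6 = 11
te_H = (11 + 4·12 + 13)/6 = 72/6 = 12
te_I = (2 + 4·6 + 10)/6 = 36/6 = 6

Forward pass:
ES_A = 0; EF_A = 7
ES_B = 0; EF_B = 9
ES_C = 0; EF_C = 11
ES_D = max(EF_A=7, EF_B=9) = 9; EF_D = 9+11 = 20
ES_E = 20; EF_E = 20+5 = 25
ES_F = max(EF_C=11, EF_D=20) = 20; EF_F = 20+10 = 30
ES_G = 20; EF_G = 20+11 = 31
ES_H = 9; EF_H = 9+12 = 21
ES_I = max(EF_E=25, EF_F=30, EF_G=31, EF_H=21) = 31; EF_I = 31+6 = 37
Expected project duration μ = 37 weeks. Critical path: B → D → G → I.

Backward pass:
LF_I = 37; LS_I = 37−6 = 31
LF_H = LS_I = 31; LS_H = 31−12 = 19
LF_G = LS_I = 31; LS_G = 31−11 = 20
LF_F = LS_I = 31; LS_F = 31−10 = 21
LF_E = LS_I = 31; LS_E = 31−5 = 26
LF_D = min(LS_E=26, LS_F=21, LS_G=20) = 20; LS_D = 20−11 = 9
LF_C = LS_F = 21; LS_C = 21−11 = 10
LF_B = min(LS_D=9, LS_H=19) = 9; LS_B = 9−9 = 0
LF_A = LS_D = 9; LS_A = 9−7 = 2
Slack_H = LS_H − ES_H = 19 − 9 = 10

10 weeks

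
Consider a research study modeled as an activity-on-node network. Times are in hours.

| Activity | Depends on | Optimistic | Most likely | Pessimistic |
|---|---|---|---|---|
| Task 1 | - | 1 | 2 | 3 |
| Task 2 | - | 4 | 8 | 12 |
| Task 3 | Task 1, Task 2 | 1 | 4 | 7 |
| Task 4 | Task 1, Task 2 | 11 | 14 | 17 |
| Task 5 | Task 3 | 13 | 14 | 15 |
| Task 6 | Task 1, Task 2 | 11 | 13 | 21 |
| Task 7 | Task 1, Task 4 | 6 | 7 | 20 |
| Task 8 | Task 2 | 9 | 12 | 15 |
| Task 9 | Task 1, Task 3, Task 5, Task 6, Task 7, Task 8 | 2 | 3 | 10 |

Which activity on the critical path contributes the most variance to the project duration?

Task 7

te_Task 1 = (1 + 4·2 + 3)/6 = 12/6 = 2; σ²_Task 1 = ((3−1)/6)² = 0.111
te_Task 2 = (4 + 4·8 + 12)/6 = 48/6 = 8; σ²_Task 2 = ((12−4)/6)² = 1.778
te_Task 3 = (1 + 4·4 + 7)/6 = 24/6 = 4; σ²_Task 3 = ((7−1)/6)² = 1.000
te_Task 4 = (11 + 4·14 + 17)/6 = 84/6 = 14; σ²_Task 4 = ((17−11)/6)² = 1.000
te_Task 5 = (13 + 4·14 + 15)/6 = 84/6 = 14; σ²_Task 5 = ((15−13)/6)² = 0.111
te_Task 6 = (11 + 4·13 + 21)/6 = 84/6 = 14; σ²_Task 6 = ((21−11)/6)² = 2.778
te_Task 7 = (6 + 4·7 + 20)/6 = 54/6 = 9; σ²_Task 7 = ((20−6)/6)² = 5.444
te_Task 8 = (9 + 4·12 + 15)/6 = 72/6 = 12; σ²_Task 8 = ((15−9)/6)² = 1.000
te_Task 9 = (2 + 4·3 + 10)/6 = 24/6 = 4; σ²_Task 9 = ((10−2)/6)² = 1.778

Forward pass:
ES_Task 1 = 0; EF_Task 1 = 2
ES_Task 2 = 0; EF_Task 2 = 8
ES_Task 3 = max(EF_Task 1=2, EF_Task 2=8) = 8; EF_Task 3 = 8+4 = 12
ES_Task 4 = max(EF_Task 1=2, EF_Task 2=8) = 8; EF_Task 4 = 8+14 = 22
ES_Task 5 = 12; EF_Task 5 = 12+14 = 26
ES_Task 6 = max(EF_Task 1=2, EF_Task 2=8) = 8; EF_Task 6 = 8+14 = 22
ES_Task 7 = max(EF_Task 1=2, EF_Task 4=22) = 22; EF_Task 7 = 22+9 = 31
ES_Task 8 = 8; EF_Task 8 = 8+12 = 20
ES_Task 9 = max(EF_Task 1=2, EF_Task 3=12, EF_Task 5=26, EF_Task 6=22, EF_Task 7=31, EF_Task 8=20) = 31; EF_Task 9 = 31+4 = 35
Expected project duration μ = 35 hours. Critical path: Task 2 → Task 4 → Task 7 → Task 9.

Variances on critical path: σ²_Task 2=1.778, σ²_Task 4=1.000, σ²_Task 7=5.444, σ²_Task 9=1.778.
Largest is σ²_Task 7 = 5.444.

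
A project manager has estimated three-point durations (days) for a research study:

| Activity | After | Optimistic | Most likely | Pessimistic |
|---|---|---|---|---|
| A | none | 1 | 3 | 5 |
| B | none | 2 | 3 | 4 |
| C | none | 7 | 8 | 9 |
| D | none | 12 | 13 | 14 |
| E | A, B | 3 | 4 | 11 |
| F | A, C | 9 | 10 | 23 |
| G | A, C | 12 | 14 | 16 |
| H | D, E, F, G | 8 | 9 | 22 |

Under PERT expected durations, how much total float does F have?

2 days

te_A = (1 + 4·3 + 5)/6 = 18/6 = 3
te_B = (2 + 4·3 + 4)/6 = 18/6 = 3
te_C = (7 + 4·8 + 9)/6 = 48/6 = 8
te_D = (12 + 4·13 + 14)/6 = 78/6 = 13
te_E = (3 + 4·4 + 11)/6 = 30/6 = 5
te_F = (9 + 4·10 + 23)/6 = 72/6 = 12
te_G = (12 + 4·14 + 16)/6 = 84/6 = 14
te_H = (8 + 4·9 + 22)/6 = 66/6 = 11

Forward pass:
ES_A = 0; EF_A = 3
ES_B = 0; EF_B = 3
ES_C = 0; EF_C = 8
ES_D = 0; EF_D = 13
ES_E = max(EF_A=3, EF_B=3) = 3; EF_E = 3+5 = 8
ES_F = max(EF_A=3, EF_C=8) = 8; EF_F = 8+12 = 20
ES_G = max(EF_A=3, EF_C=8) = 8; EF_G = 8+14 = 22
ES_H = max(EF_D=13, EF_E=8, EF_F=20, EF_G=22) = 22; EF_H = 22+11 = 33
Expected project duration μ = 33 days. Critical path: C → G → H.

Backward pass:
LF_H = 33; LS_H = 33−11 = 22
LF_G = LS_H = 22; LS_G = 22−14 = 8
LF_F = LS_H = 22; LS_F = 22−12 = 10
LF_E = LS_H = 22; LS_E = 22−5 = 17
LF_D = LS_H = 22; LS_D = 22−13 = 9
LF_C = min(LS_F=10, LS_G=8) = 8; LS_C = 8−8 = 0
LF_B = LS_E = 17; LS_B = 17−3 = 14
LF_A = min(LS_E=17, LS_F=10, LS_G=8) = 8; LS_A = 8−3 = 5
Slack_F = LS_F − ES_F = 10 − 8 = 2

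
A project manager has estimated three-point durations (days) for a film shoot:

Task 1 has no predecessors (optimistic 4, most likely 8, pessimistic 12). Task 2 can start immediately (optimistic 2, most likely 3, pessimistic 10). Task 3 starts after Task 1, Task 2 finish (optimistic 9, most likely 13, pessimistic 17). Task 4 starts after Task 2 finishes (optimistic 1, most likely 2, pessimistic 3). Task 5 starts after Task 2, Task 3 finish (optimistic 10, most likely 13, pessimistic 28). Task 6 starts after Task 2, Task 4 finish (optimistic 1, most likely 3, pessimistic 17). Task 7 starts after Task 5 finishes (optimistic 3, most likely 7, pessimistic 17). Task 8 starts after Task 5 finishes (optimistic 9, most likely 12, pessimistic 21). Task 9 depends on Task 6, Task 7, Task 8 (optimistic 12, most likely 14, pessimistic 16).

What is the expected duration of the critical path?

63 days

te_Task 1 = (4 + 4·8 + 12)/6 = 48/6 = 8
te_Task 2 = (2 + 4·3 + 10)/6 = 24/6 = 4
te_Task 3 = (9 + 4·13 + 17)/6 = 78/6 = 13
te_Task 4 = (1 + 4·2 + 3)/6 = 12/6 = 2
te_Task 5 = (10 + 4·13 + 28)/6 = 90/6 = 15
te_Task 6 = (1 + 4·3 + 17)/6 = 30/6 = 5
te_Task 7 = (3 + 4·7 + 17)/6 = 48/6 = 8
te_Task 8 = (9 + 4·12 + 21)/6 = 78/6 = 13
te_Task 9 = (12 + 4·14 + 16)/6 = 84/6 = 14

Forward pass:
ES_Task 1 = 0; EF_Task 1 = 8
ES_Task 2 = 0; EF_Task 2 = 4
ES_Task 3 = max(EF_Task 1=8, EF_Task 2=4) = 8; EF_Task 3 = 8+13 = 21
ES_Task 4 = 4; EF_Task 4 = 4+2 = 6
ES_Task 5 = max(EF_Task 2=4, EF_Task 3=21) = 21; EF_Task 5 = 21+15 = 36
ES_Task 6 = max(EF_Task 2=4, EF_Task 4=6) = 6; EF_Task 6 = 6+5 = 11
ES_Task 7 = 36; EF_Task 7 = 36+8 = 44
ES_Task 8 = 36; EF_Task 8 = 36+13 = 49
ES_Task 9 = max(EF_Task 6=11, EF_Task 7=44, EF_Task 8=49) = 49; EF_Task 9 = 49+14 = 63
Expected project duration μ = 63 days. Critical path: Task 1 → Task 3 → Task 5 → Task 8 → Task 9.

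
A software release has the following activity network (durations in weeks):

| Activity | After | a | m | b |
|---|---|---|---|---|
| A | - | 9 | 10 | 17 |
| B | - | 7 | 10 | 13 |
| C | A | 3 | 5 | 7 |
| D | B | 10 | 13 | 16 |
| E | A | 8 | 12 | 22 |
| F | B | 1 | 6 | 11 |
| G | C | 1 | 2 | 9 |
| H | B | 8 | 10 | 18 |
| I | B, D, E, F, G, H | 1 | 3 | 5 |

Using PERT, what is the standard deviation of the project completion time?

te_A = (9 + 4·10 + 17)/6 = 66/6 = 11; σ²_A = ((17−9)/6)² = 1.778
te_B = (7 + 4·10 + 13)/6 = 60/6 = 10; σ²_B = ((13−7)/6)² = 1.000
te_C = (3 + 4·5 + 7)/6 = 30/6 = 5; σ²_C = ((7−3)/6)² = 0.444
te_D = (10 + 4·13 + 16)/6 = 78/6 = 13; σ²_D = ((16−10)/6)² = 1.000
te_E = (8 + 4·12 + 22)/6 = 78/6 = 13; σ²_E = ((22−8)/6)² = 5.444
te_F = (1 + 4·6 + 11)/6 = 36/6 = 6; σ²_F = ((11−1)/6)² = 2.778
te_G = (1 + 4·2 + 9)/6 = 18/6 = 3; σ²_G = ((9−1)/6)² = 1.778
te_H = (8 + 4·10 + 18)/6 = 66/6 = 11; σ²_H = ((18−8)/6)² = 2.778
te_I = (1 + 4·3 + 5)/6 = 18/6 = 3; σ²_I = ((5−1)/6)² = 0.444

Forward pass:
ES_A = 0; EF_A = 11
ES_B = 0; EF_B = 10
ES_C = 11; EF_C = 11+5 = 16
ES_D = 10; EF_D = 10+13 = 23
ES_E = 11; EF_E = 11+13 = 24
ES_F = 10; EF_F = 10+6 = 16
ES_G = 16; EF_G = 16+3 = 19
ES_H = 10; EF_H = 10+11 = 21
ES_I = max(EF_B=10, EF_D=23, EF_E=24, EF_F=16, EF_G=19, EF_H=21) = 24; EF_I = 24+3 = 27
Expected project duration μ = 27 weeks. Critical path: A → E → I.

Variance along critical path = 1.778 + 5.444 + 0.444 = 7.667
σ = √7.667 = 2.769 weeks

2.77 weeks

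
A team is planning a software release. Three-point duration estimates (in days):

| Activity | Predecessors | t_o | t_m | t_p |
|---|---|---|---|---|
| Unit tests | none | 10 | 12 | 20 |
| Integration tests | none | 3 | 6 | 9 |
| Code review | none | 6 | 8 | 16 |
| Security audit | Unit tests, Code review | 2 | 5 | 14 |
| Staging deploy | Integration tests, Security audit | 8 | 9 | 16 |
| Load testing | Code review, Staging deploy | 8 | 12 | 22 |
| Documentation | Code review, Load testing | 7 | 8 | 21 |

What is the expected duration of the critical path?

52 days

te_Unit tests = (10 + 4·12 + 20)/6 = 78/6 = 13
te_Integration tests = (3 + 4·6 + 9)/6 = 36/6 = 6
te_Code review = (6 + 4·8 + 16)/6 = 54/6 = 9
te_Security audit = (2 + 4·5 + 14)/6 = 36/6 = 6
te_Staging deploy = (8 + 4·9 + 16)/6 = 60/6 = 10
te_Load testing = (8 + 4·12 + 22)/6 = 78/6 = 13
te_Documentation = (7 + 4·8 + 21)/6 = 60/6 = 10

Forward pass:
ES_Unit tests = 0; EF_Unit tests = 13
ES_Integration tests = 0; EF_Integration tests = 6
ES_Code review = 0; EF_Code review = 9
ES_Security audit = max(EF_Unit tests=13, EF_Code review=9) = 13; EF_Security audit = 13+6 = 19
ES_Staging deploy = max(EF_Integration tests=6, EF_Security audit=19) = 19; EF_Staging deploy = 19+10 = 29
ES_Load testing = max(EF_Code review=9, EF_Staging deploy=29) = 29; EF_Load testing = 29+13 = 42
ES_Documentation = max(EF_Code review=9, EF_Load testing=42) = 42; EF_Documentation = 42+10 = 52
Expected project duration μ = 52 days. Critical path: Unit tests → Security audit → Staging deploy → Load testing → Documentation.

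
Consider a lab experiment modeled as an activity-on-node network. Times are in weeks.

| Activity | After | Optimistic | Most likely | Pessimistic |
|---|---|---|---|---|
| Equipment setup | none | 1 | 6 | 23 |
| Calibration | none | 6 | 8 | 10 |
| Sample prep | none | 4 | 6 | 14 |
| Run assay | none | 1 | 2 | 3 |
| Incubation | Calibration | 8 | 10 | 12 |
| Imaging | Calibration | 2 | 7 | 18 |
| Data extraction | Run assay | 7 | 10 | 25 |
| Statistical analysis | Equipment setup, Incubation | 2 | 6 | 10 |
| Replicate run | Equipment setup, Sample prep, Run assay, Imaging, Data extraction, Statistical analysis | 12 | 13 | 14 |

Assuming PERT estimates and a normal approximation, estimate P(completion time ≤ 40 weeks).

te_Equipment setup = (1 + 4·6 + 23)/6 = 48/6 = 8; σ²_Equipment setup = ((23−1)/6)² = 13.444
te_Calibration = (6 + 4·8 + 10)/6 = 48/6 = 8; σ²_Calibration = ((10−6)/6)² = 0.444
te_Sample prep = (4 + 4·6 + 14)/6 = 42/6 = 7; σ²_Sample prep = ((14−4)/6)² = 2.778
te_Run assay = (1 + 4·2 + 3)/6 = 12/6 = 2; σ²_Run assay = ((3−1)/6)² = 0.111
te_Incubation = (8 + 4·10 + 12)/6 = 60/6 = 10; σ²_Incubation = ((12−8)/6)² = 0.444
te_Imaging = (2 + 4·7 + 18)/6 = 48/6 = 8; σ²_Imaging = ((18−2)/6)² = 7.111
te_Data extraction = (7 + 4·10 + 25)/6 = 72/6 = 12; σ²_Data extraction = ((25−7)/6)² = 9.000
te_Statistical analysis = (2 + 4·6 + 10)/6 = 36/6 = 6; σ²_Statistical analysis = ((10−2)/6)² = 1.778
te_Replicate run = (12 + 4·13 + 14)/6 = 78/6 = 13; σ²_Replicate run = ((14−12)/6)² = 0.111

Forward pass:
ES_Equipment setup = 0; EF_Equipment setup = 8
ES_Calibration = 0; EF_Calibration = 8
ES_Sample prep = 0; EF_Sample prep = 7
ES_Run assay = 0; EF_Run assay = 2
ES_Incubation = 8; EF_Incubation = 8+10 = 18
ES_Imaging = 8; EF_Imaging = 8+8 = 16
ES_Data extraction = 2; EF_Data extraction = 2+12 = 14
ES_Statistical analysis = max(EF_Equipment setup=8, EF_Incubation=18) = 18; EF_Statistical analysis = 18+6 = 24
ES_Replicate run = max(EF_Equipment setup=8, EF_Sample prep=7, EF_Run assay=2, EF_Imaging=16, EF_Data extraction=14, EF_Statistical analysis=24) = 24; EF_Replicate run = 24+13 = 37
Expected project duration μ = 37 weeks. Critical path: Calibration → Incubation → Statistical analysis → Replicate run.

Variance along critical path = 0.444 + 0.444 + 1.778 + 0.111 = 2.778; σ = √2.778 = 1.667 weeks.
Z = (40 − 37) / 1.667 = 1.800
P(T ≤ 40) = Φ(1.800) ≈ 0.964

0.964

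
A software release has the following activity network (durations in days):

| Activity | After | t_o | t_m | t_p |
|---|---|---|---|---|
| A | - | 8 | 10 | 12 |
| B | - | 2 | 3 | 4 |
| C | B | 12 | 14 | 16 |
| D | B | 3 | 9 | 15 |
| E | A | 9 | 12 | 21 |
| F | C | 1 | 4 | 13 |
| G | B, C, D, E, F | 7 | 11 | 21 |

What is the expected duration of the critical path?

35 days

te_A = (8 + 4·10 + 12)/6 = 60/6 = 10
te_B = (2 + 4·3 + 4)/6 = 18/6 = 3
te_C = (12 + 4·14 + 16)/6 = 84/6 = 14
te_D = (3 + 4·9 + 15)/6 = 54/6 = 9
te_E = (9 + 4·12 + 21)/6 = 78/6 = 13
te_F = (1 + 4·4 + 13)/6 = 30/6 = 5
te_G = (7 + 4·11 + 21)/6 = 72/6 = 12

Forward pass:
ES_A = 0; EF_A = 10
ES_B = 0; EF_B = 3
ES_C = 3; EF_C = 3+14 = 17
ES_D = 3; EF_D = 3+9 = 12
ES_E = 10; EF_E = 10+13 = 23
ES_F = 17; EF_F = 17+5 = 22
ES_G = max(EF_B=3, EF_C=17, EF_D=12, EF_E=23, EF_F=22) = 23; EF_G = 23+12 = 35
Expected project duration μ = 35 days. Critical path: A → E → G.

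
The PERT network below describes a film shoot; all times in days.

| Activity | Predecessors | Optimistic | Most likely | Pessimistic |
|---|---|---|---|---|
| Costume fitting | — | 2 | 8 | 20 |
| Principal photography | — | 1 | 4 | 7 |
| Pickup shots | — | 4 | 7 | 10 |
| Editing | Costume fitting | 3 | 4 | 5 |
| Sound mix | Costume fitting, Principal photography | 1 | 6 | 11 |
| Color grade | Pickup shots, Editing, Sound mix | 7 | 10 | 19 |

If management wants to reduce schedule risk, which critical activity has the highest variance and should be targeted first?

Costume fitting

te_Costume fitting = (2 + 4·8 + 20)/6 = 54/6 = 9; σ²_Costume fitting = ((20−2)/6)² = 9.000
te_Principal photography = (1 + 4·4 + 7)/6 = 24/6 = 4; σ²_Principal photography = ((7−1)/6)² = 1.000
te_Pickup shots = (4 + 4·7 + 10)/6 = 42/6 = 7; σ²_Pickup shots = ((10−4)/6)² = 1.000
te_Editing = (3 + 4·4 + 5)/6 = 24/6 = 4; σ²_Editing = ((5−3)/6)² = 0.111
te_Sound mix = (1 + 4·6 + 11)/6 = 36/6 = 6; σ²_Sound mix = ((11−1)/6)² = 2.778
te_Color grade = (7 + 4·10 + 19)/6 = 66/6 = 11; σ²_Color grade = ((19−7)/6)² = 4.000

Forward pass:
ES_Costume fitting = 0; EF_Costume fitting = 9
ES_Principal photography = 0; EF_Principal photography = 4
ES_Pickup shots = 0; EF_Pickup shots = 7
ES_Editing = 9; EF_Editing = 9+4 = 13
ES_Sound mix = max(EF_Costume fitting=9, EF_Principal photography=4) = 9; EF_Sound mix = 9+6 = 15
ES_Color grade = max(EF_Pickup shots=7, EF_Editing=13, EF_Sound mix=15) = 15; EF_Color grade = 15+11 = 26
Expected project duration μ = 26 days. Critical path: Costume fitting → Sound mix → Color grade.

Variances on critical path: σ²_Costume fitting=9.000, σ²_Sound mix=2.778, σ²_Color grade=4.000.
Largest is σ²_Costume fitting = 9.000.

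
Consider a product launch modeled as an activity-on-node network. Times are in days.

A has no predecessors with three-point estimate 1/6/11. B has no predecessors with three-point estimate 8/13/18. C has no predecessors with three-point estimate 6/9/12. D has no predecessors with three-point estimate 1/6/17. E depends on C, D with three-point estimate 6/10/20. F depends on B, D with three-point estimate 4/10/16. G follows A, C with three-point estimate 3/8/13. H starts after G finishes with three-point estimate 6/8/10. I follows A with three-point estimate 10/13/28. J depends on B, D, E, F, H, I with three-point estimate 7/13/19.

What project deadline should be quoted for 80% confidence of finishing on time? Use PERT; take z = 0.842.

40.4 days

te_A = (1 + 4·6 + 11)/6 = 36/6 = 6; σ²_A = ((11−1)/6)² = 2.778
te_B = (8 + 4·13 + 18)/6 = 78/6 = 13; σ²_B = ((18−8)/6)² = 2.778
te_C = (6 + 4·9 + 12)/6 = 54/6 = 9; σ²_C = ((12−6)/6)² = 1.000
te_D = (1 + 4·6 + 17)/6 = 42/6 = 7; σ²_D = ((17−1)/6)² = 7.111
te_E = (6 + 4·10 + 20)/6 = 66/6 = 11; σ²_E = ((20−6)/6)² = 5.444
te_F = (4 + 4·10 + 16)/6 = 60/6 = 10; σ²_F = ((16−4)/6)² = 4.000
te_G = (3 + 4·8 + 13)/6 = 48/6 = 8; σ²_G = ((13−3)/6)² = 2.778
te_H = (6 + 4·8 + 10)/6 = 48/6 = 8; σ²_H = ((10−6)/6)² = 0.444
te_I = (10 + 4·13 + 28)/6 = 90/6 = 15; σ²_I = ((28−10)/6)² = 9.000
te_J = (7 + 4·13 + 19)/6 = 78/6 = 13; σ²_J = ((19−7)/6)² = 4.000

Forward pass:
ES_A = 0; EF_A = 6
ES_B = 0; EF_B = 13
ES_C = 0; EF_C = 9
ES_D = 0; EF_D = 7
ES_E = max(EF_C=9, EF_D=7) = 9; EF_E = 9+11 = 20
ES_F = max(EF_B=13, EF_D=7) = 13; EF_F = 13+10 = 23
ES_G = max(EF_A=6, EF_C=9) = 9; EF_G = 9+8 = 17
ES_H = 17; EF_H = 17+8 = 25
ES_I = 6; EF_I = 6+15 = 21
ES_J = max(EF_B=13, EF_D=7, EF_E=20, EF_F=23, EF_H=25, EF_I=21) = 25; EF_J = 25+13 = 38
Expected project duration μ = 38 days. Critical path: C → G → H → J.

Variance along critical path = 1.000 + 2.778 + 0.444 + 4.000 = 8.222; σ = 2.867 days.
D = μ + z·σ = 38 + 0.842·2.867 = 40.4 days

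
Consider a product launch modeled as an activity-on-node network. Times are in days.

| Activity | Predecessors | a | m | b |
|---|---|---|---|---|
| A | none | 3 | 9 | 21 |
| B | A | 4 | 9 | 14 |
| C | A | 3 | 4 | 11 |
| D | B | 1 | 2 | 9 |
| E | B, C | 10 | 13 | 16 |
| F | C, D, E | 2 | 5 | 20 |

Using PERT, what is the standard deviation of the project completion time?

te_A = (3 + 4·9 + 21)/6 = 60/6 = 10; σ²_A = ((21−3)/6)² = 9.000
te_B = (4 + 4·9 + 14)/6 = 54/6 = 9; σ²_B = ((14−4)/6)² = 2.778
te_C = (3 + 4·4 + 11)/6 = 30/6 = 5; σ²_C = ((11−3)/6)² = 1.778
te_D = (1 + 4·2 + 9)/6 = 18/6 = 3; σ²_D = ((9−1)/6)² = 1.778
te_E = (10 + 4·13 + 16)/6 = 78/6 = 13; σ²_E = ((16−10)/6)² = 1.000
te_F = (2 + 4·5 + 20)/6 = 42/6 = 7; σ²_F = ((20−2)/6)² = 9.000

Forward pass:
ES_A = 0; EF_A = 10
ES_B = 10; EF_B = 10+9 = 19
ES_C = 10; EF_C = 10+5 = 15
ES_D = 19; EF_D = 19+3 = 22
ES_E = max(EF_B=19, EF_C=15) = 19; EF_E = 19+13 = 32
ES_F = max(EF_C=15, EF_D=22, EF_E=32) = 32; EF_F = 32+7 = 39
Expected project duration μ = 39 days. Critical path: A → B → E → F.

Variance along critical path = 9.000 + 2.778 + 1.000 + 9.000 = 21.778
σ = √21.778 = 4.667 days

4.67 days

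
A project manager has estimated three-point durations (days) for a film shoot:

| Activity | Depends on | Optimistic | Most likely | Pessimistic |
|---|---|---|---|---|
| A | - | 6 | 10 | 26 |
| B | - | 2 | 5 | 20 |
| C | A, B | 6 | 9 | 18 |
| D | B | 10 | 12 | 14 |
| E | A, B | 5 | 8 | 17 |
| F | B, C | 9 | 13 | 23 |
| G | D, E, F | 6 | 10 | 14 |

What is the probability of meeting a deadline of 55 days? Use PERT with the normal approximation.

0.972

te_A = (6 + 4·10 + 26)/6 = 72/6 = 12; σ²_A = ((26−6)/6)² = 11.111
te_B = (2 + 4·5 + 20)/6 = 42/6 = 7; σ²_B = ((20−2)/6)² = 9.000
te_C = (6 + 4·9 + 18)/6 = 60/6 = 10; σ²_C = ((18−6)/6)² = 4.000
te_D = (10 + 4·12 + 14)/6 = 72/6 = 12; σ²_D = ((14−10)/6)² = 0.444
te_E = (5 + 4·8 + 17)/6 = 54/6 = 9; σ²_E = ((17−5)/6)² = 4.000
te_F = (9 + 4·13 + 23)/6 = 84/6 = 14; σ²_F = ((23−9)/6)² = 5.444
te_G = (6 + 4·10 + 14)/6 = 60/6 = 10; σ²_G = ((14−6)/6)² = 1.778

Forward pass:
ES_A = 0; EF_A = 12
ES_B = 0; EF_B = 7
ES_C = max(EF_A=12, EF_B=7) = 12; EF_C = 12+10 = 22
ES_D = 7; EF_D = 7+12 = 19
ES_E = max(EF_A=12, EF_B=7) = 12; EF_E = 12+9 = 21
ES_F = max(EF_B=7, EF_C=22) = 22; EF_F = 22+14 = 36
ES_G = max(EF_D=19, EF_E=21, EF_F=36) = 36; EF_G = 36+10 = 46
Expected project duration μ = 46 days. Critical path: A → C → F → G.

Variance along critical path = 11.111 + 4.000 + 5.444 + 1.778 = 22.333; σ = √22.333 = 4.726 days.
Z = (55 − 46) / 4.726 = 1.904
P(T ≤ 55) = Φ(1.904) ≈ 0.972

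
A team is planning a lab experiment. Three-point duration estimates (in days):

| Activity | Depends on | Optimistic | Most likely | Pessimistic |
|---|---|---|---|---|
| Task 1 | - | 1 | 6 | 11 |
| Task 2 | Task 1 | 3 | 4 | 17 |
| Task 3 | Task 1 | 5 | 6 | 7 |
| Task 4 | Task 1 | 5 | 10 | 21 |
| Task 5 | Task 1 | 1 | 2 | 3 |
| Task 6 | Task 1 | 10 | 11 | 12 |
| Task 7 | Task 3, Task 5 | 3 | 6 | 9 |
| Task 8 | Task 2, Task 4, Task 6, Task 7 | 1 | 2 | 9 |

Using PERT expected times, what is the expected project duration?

21 days

te_Task 1 = (1 + 4·6 + 11)/6 = 36/6 = 6
te_Task 2 = (3 + 4·4 + 17)/6 = 36/6 = 6
te_Task 3 = (5 + 4·6 + 7)/6 = 36/6 = 6
te_Task 4 = (5 + 4·10 + 21)/6 = 66/6 = 11
te_Task 5 = (1 + 4·2 + 3)/6 = 12/6 = 2
te_Task 6 = (10 + 4·11 + 12)/6 = 66/6 = 11
te_Task 7 = (3 + 4·6 + 9)/6 = 36/6 = 6
te_Task 8 = (1 + 4·2 + 9)/6 = 18/6 = 3

Forward pass:
ES_Task 1 = 0; EF_Task 1 = 6
ES_Task 2 = 6; EF_Task 2 = 6+6 = 12
ES_Task 3 = 6; EF_Task 3 = 6+6 = 12
ES_Task 4 = 6; EF_Task 4 = 6+11 = 17
ES_Task 5 = 6; EF_Task 5 = 6+2 = 8
ES_Task 6 = 6; EF_Task 6 = 6+11 = 17
ES_Task 7 = max(EF_Task 3=12, EF_Task 5=8) = 12; EF_Task 7 = 12+6 = 18
ES_Task 8 = max(EF_Task 2=12, EF_Task 4=17, EF_Task 6=17, EF_Task 7=18) = 18; EF_Task 8 = 18+3 = 21
Expected project duration μ = 21 days. Critical path: Task 1 → Task 3 → Task 7 → Task 8.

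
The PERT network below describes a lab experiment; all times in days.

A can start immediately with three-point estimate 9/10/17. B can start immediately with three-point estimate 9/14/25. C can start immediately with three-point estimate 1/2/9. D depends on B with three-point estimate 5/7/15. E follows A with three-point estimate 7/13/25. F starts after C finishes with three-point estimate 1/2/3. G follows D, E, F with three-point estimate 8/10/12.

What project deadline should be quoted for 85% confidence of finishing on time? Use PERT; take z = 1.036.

38.5 days

te_A = (9 + 4·10 + 17)/6 = 66/6 = 11; σ²_A = ((17−9)/6)² = 1.778
te_B = (9 + 4·14 + 25)/6 = 90/6 = 15; σ²_B = ((25−9)/6)² = 7.111
te_C = (1 + 4·2 + 9)/6 = 18/6 = 3; σ²_C = ((9−1)/6)² = 1.778
te_D = (5 + 4·7 + 15)/6 = 48/6 = 8; σ²_D = ((15−5)/6)² = 2.778
te_E = (7 + 4·13 + 25)/6 = 84/6 = 14; σ²_E = ((25−7)/6)² = 9.000
te_F = (1 + 4·2 + 3)/6 = 12/6 = 2; σ²_F = ((3−1)/6)² = 0.111
te_G = (8 + 4·10 + 12)/6 = 60/6 = 10; σ²_G = ((12−8)/6)² = 0.444

Forward pass:
ES_A = 0; EF_A = 11
ES_B = 0; EF_B = 15
ES_C = 0; EF_C = 3
ES_D = 15; EF_D = 15+8 = 23
ES_E = 11; EF_E = 11+14 = 25
ES_F = 3; EF_F = 3+2 = 5
ES_G = max(EF_D=23, EF_E=25, EF_F=5) = 25; EF_G = 25+10 = 35
Expected project duration μ = 35 days. Critical path: A → E → G.

Variance along critical path = 1.778 + 9.000 + 0.444 = 11.222; σ = 3.350 days.
D = μ + z·σ = 35 + 1.036·3.350 = 38.5 days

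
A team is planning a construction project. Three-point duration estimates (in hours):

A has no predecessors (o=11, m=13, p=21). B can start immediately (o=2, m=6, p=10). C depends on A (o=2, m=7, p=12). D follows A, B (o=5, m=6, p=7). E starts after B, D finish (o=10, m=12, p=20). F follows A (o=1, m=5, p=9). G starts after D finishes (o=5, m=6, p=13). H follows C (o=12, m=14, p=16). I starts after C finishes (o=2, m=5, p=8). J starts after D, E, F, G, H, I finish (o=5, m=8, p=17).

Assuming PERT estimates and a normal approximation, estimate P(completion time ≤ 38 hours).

te_A = (11 + 4·13 + 21)/6 = 84/6 = 14; σ²_A = ((21−11)/6)² = 2.778
te_B = (2 + 4·6 + 10)/6 = 36/6 = 6; σ²_B = ((10−2)/6)² = 1.778
te_C = (2 + 4·7 + 12)/6 = 42/6 = 7; σ²_C = ((12−2)/6)² = 2.778
te_D = (5 + 4·6 + 7)/6 = 36/6 = 6; σ²_D = ((7−5)/6)² = 0.111
te_E = (10 + 4·12 + 20)/6 = 78/6 = 13; σ²_E = ((20−10)/6)² = 2.778
te_F = (1 + 4·5 + 9)/6 = 30/6 = 5; σ²_F = ((9−1)/6)² = 1.778
te_G = (5 + 4·6 + 13)/6 = 42/6 = 7; σ²_G = ((13−5)/6)² = 1.778
te_H = (12 + 4·14 + 16)/6 = 84/6 = 14; σ²_H = ((16−12)/6)² = 0.444
te_I = (2 + 4·5 + 8)/6 = 30/6 = 5; σ²_I = ((8−2)/6)² = 1.000
te_J = (5 + 4·8 + 17)/6 = 54/6 = 9; σ²_J = ((17−5)/6)² = 4.000

Forward pass:
ES_A = 0; EF_A = 14
ES_B = 0; EF_B = 6
ES_C = 14; EF_C = 14+7 = 21
ES_D = max(EF_A=14, EF_B=6) = 14; EF_D = 14+6 = 20
ES_E = max(EF_B=6, EF_D=20) = 20; EF_E = 20+13 = 33
ES_F = 14; EF_F = 14+5 = 19
ES_G = 20; EF_G = 20+7 = 27
ES_H = 21; EF_H = 21+14 = 35
ES_I = 21; EF_I = 21+5 = 26
ES_J = max(EF_D=20, EF_E=33, EF_F=19, EF_G=27, EF_H=35, EF_I=26) = 35; EF_J = 35+9 = 44
Expected project duration μ = 44 hours. Critical path: A → C → H → J.

Variance along critical path = 2.778 + 2.778 + 0.444 + 4.000 = 10.000; σ = √10.000 = 3.162 hours.
Z = (38 − 44) / 3.162 = -1.897
P(T ≤ 38) = Φ(-1.897) ≈ 0.029

0.029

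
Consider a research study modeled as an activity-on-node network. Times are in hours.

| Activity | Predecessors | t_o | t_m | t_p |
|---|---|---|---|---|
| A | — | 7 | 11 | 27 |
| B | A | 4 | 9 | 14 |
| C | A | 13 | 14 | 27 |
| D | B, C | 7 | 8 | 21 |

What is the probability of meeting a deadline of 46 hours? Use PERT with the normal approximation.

0.932

te_A = (7 + 4·11 + 27)/6 = 78/6 = 13; σ²_A = ((27−7)/6)² = 11.111
te_B = (4 + 4·9 + 14)/6 = 54/6 = 9; σ²_B = ((14−4)/6)² = 2.778
te_C = (13 + 4·14 + 27)/6 = 96/6 = 16; σ²_C = ((27−13)/6)² = 5.444
te_D = (7 + 4·8 + 21)/6 = 60/6 = 10; σ²_D = ((21−7)/6)² = 5.444

Forward pass:
ES_A = 0; EF_A = 13
ES_B = 13; EF_B = 13+9 = 22
ES_C = 13; EF_C = 13+16 = 29
ES_D = max(EF_B=22, EF_C=29) = 29; EF_D = 29+10 = 39
Expected project duration μ = 39 hours. Critical path: A → C → D.

Variance along critical path = 11.111 + 5.444 + 5.444 = 22.000; σ = √22.000 = 4.690 hours.
Z = (46 − 39) / 4.690 = 1.492
P(T ≤ 46) = Φ(1.492) ≈ 0.932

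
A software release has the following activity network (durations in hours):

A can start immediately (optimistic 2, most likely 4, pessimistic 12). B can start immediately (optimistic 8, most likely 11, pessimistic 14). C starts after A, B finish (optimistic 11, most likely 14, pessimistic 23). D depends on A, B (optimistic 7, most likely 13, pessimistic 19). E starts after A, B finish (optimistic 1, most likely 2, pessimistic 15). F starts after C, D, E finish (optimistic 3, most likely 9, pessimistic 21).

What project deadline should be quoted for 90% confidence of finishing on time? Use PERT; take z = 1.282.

te_A = (2 + 4·4 + 12)/6 = 30/6 = 5; σ²_A = ((12−2)/6)² = 2.778
te_B = (8 + 4·11 + 14)/6 = 66/6 = 11; σ²_B = ((14−8)/6)² = 1.000
te_C = (11 + 4·14 + 23)/6 = 90/6 = 15; σ²_C = ((23−11)/6)² = 4.000
te_D = (7 + 4·13 + 19)/6 = 78/6 = 13; σ²_D = ((19−7)/6)² = 4.000
te_E = (1 + 4·2 + 15)/6 = 24/6 = 4; σ²_E = ((15−1)/6)² = 5.444
te_F = (3 + 4·9 + 21)/6 = 60/6 = 10; σ²_F = ((21−3)/6)² = 9.000

Forward pass:
ES_A = 0; EF_A = 5
ES_B = 0; EF_B = 11
ES_C = max(EF_A=5, EF_B=11) = 11; EF_C = 11+15 = 26
ES_D = max(EF_A=5, EF_B=11) = 11; EF_D = 11+13 = 24
ES_E = max(EF_A=5, EF_B=11) = 11; EF_E = 11+4 = 15
ES_F = max(EF_C=26, EF_D=24, EF_E=15) = 26; EF_F = 26+10 = 36
Expected project duration μ = 36 hours. Critical path: B → C → F.

Variance along critical path = 1.000 + 4.000 + 9.000 = 14.000; σ = 3.742 hours.
D = μ + z·σ = 36 + 1.282·3.742 = 40.8 hours

40.8 hours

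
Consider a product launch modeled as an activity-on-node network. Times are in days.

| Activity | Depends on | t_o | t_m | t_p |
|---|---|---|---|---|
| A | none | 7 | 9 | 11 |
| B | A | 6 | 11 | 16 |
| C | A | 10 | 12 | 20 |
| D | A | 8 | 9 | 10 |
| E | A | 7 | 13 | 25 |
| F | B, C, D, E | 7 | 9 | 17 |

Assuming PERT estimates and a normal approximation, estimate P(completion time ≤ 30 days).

te_A = (7 + 4·9 + 11)/6 = 54/6 = 9; σ²_A = ((11−7)/6)² = 0.444
te_B = (6 + 4·11 + 16)/6 = 66/6 = 11; σ²_B = ((16−6)/6)² = 2.778
te_C = (10 + 4·12 + 20)/6 = 78/6 = 13; σ²_C = ((20−10)/6)² = 2.778
te_D = (8 + 4·9 + 10)/6 = 54/6 = 9; σ²_D = ((10−8)/6)² = 0.111
te_E = (7 + 4·13 + 25)/6 = 84/6 = 14; σ²_E = ((25−7)/6)² = 9.000
te_F = (7 + 4·9 + 17)/6 = 60/6 = 10; σ²_F = ((17−7)/6)² = 2.778

Forward pass:
ES_A = 0; EF_A = 9
ES_B = 9; EF_B = 9+11 = 20
ES_C = 9; EF_C = 9+13 = 22
ES_D = 9; EF_D = 9+9 = 18
ES_E = 9; EF_E = 9+14 = 23
ES_F = max(EF_B=20, EF_C=22, EF_D=18, EF_E=23) = 23; EF_F = 23+10 = 33
Expected project duration μ = 33 days. Critical path: A → E → F.

Variance along critical path = 0.444 + 9.000 + 2.778 = 12.222; σ = √12.222 = 3.496 days.
Z = (30 − 33) / 3.496 = -0.858
P(T ≤ 30) = Φ(-0.858) ≈ 0.195

0.195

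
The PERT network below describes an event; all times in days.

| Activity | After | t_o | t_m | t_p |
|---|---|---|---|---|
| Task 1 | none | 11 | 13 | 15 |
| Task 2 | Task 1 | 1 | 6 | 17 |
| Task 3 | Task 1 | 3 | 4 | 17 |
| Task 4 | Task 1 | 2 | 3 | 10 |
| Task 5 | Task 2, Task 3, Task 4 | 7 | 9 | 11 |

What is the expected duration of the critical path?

29 days

te_Task 1 = (11 + 4·13 + 15)/6 = 78/6 = 13
te_Task 2 = (1 + 4·6 + 17)/6 = 42/6 = 7
te_Task 3 = (3 + 4·4 + 17)/6 = 36/6 = 6
te_Task 4 = (2 + 4·3 + 10)/6 = 24/6 = 4
te_Task 5 = (7 + 4·9 + 11)/6 = 54/6 = 9

Forward pass:
ES_Task 1 = 0; EF_Task 1 = 13
ES_Task 2 = 13; EF_Task 2 = 13+7 = 20
ES_Task 3 = 13; EF_Task 3 = 13+6 = 19
ES_Task 4 = 13; EF_Task 4 = 13+4 = 17
ES_Task 5 = max(EF_Task 2=20, EF_Task 3=19, EF_Task 4=17) = 20; EF_Task 5 = 20+9 = 29
Expected project duration μ = 29 days. Critical path: Task 1 → Task 2 → Task 5.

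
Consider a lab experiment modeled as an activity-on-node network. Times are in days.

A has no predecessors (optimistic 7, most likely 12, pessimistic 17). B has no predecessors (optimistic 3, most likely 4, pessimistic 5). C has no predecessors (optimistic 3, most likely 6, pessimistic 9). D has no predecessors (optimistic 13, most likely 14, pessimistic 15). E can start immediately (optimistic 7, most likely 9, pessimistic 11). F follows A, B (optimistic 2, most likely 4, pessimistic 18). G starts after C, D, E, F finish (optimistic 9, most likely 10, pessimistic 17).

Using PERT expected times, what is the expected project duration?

te_A = (7 + 4·12 + 17)/6 = 72/6 = 12
te_B = (3 + 4·4 + 5)/6 = 24/6 = 4
te_C = (3 + 4·6 + 9)/6 = 36/6 = 6
te_D = (13 + 4·14 + 15)/6 = 84/6 = 14
te_E = (7 + 4·9 + 11)/6 = 54/6 = 9
te_F = (2 + 4·4 + 18)/6 = 36/6 = 6
te_G = (9 + 4·10 + 17)/6 = 66/6 = 11

Forward pass:
ES_A = 0; EF_A = 12
ES_B = 0; EF_B = 4
ES_C = 0; EF_C = 6
ES_D = 0; EF_D = 14
ES_E = 0; EF_E = 9
ES_F = max(EF_A=12, EF_B=4) = 12; EF_F = 12+6 = 18
ES_G = max(EF_C=6, EF_D=14, EF_E=9, EF_F=18) = 18; EF_G = 18+11 = 29
Expected project duration μ = 29 days. Critical path: A → F → G.

29 days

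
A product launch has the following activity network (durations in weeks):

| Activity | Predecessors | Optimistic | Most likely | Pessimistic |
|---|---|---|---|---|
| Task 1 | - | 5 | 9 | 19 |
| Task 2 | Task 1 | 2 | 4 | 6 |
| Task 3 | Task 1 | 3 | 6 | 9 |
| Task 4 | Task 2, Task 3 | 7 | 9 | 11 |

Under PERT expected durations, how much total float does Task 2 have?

te_Task 1 = (5 + 4·9 + 19)/6 = 60/6 = 10
te_Task 2 = (2 + 4·4 + 6)/6 = 24/6 = 4
te_Task 3 = (3 + 4·6 + 9)/6 = 36/6 = 6
te_Task 4 = (7 + 4·9 + 11)/6 = 54/6 = 9

Forward pass:
ES_Task 1 = 0; EF_Task 1 = 10
ES_Task 2 = 10; EF_Task 2 = 10+4 = 14
ES_Task 3 = 10; EF_Task 3 = 10+6 = 16
ES_Task 4 = max(EF_Task 2=14, EF_Task 3=16) = 16; EF_Task 4 = 16+9 = 25
Expected project duration μ = 25 weeks. Critical path: Task 1 → Task 3 → Task 4.

Backward pass:
LF_Task 4 = 25; LS_Task 4 = 25−9 = 16
LF_Task 3 = LS_Task 4 = 16; LS_Task 3 = 16−6 = 10
LF_Task 2 = LS_Task 4 = 16; LS_Task 2 = 16−4 = 12
LF_Task 1 = min(LS_Task 2=12, LS_Task 3=10) = 10; LS_Task 1 = 10−10 = 0
Slack_Task 2 = LS_Task 2 − ES_Task 2 = 12 − 10 = 2

2 weeks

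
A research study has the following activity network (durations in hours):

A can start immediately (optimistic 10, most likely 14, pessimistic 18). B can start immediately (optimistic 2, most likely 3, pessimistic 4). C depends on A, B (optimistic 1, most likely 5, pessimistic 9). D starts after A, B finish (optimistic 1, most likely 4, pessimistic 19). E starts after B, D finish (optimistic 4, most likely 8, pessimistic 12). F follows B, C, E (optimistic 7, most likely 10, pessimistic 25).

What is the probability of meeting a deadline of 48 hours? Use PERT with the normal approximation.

te_A = (10 + 4·14 + 18)/6 = 84/6 = 14; σ²_A = ((18−10)/6)² = 1.778
te_B = (2 + 4·3 + 4)/6 = 18/6 = 3; σ²_B = ((4−2)/6)² = 0.111
te_C = (1 + 4·5 + 9)/6 = 30/6 = 5; σ²_C = ((9−1)/6)² = 1.778
te_D = (1 + 4·4 + 19)/6 = 36/6 = 6; σ²_D = ((19−1)/6)² = 9.000
te_E = (4 + 4·8 + 12)/6 = 48/6 = 8; σ²_E = ((12−4)/6)² = 1.778
te_F = (7 + 4·10 + 25)/6 = 72/6 = 12; σ²_F = ((25−7)/6)² = 9.000

Forward pass:
ES_A = 0; EF_A = 14
ES_B = 0; EF_B = 3
ES_C = max(EF_A=14, EF_B=3) = 14; EF_C = 14+5 = 19
ES_D = max(EF_A=14, EF_B=3) = 14; EF_D = 14+6 = 20
ES_E = max(EF_B=3, EF_D=20) = 20; EF_E = 20+8 = 28
ES_F = max(EF_B=3, EF_C=19, EF_E=28) = 28; EF_F = 28+12 = 40
Expected project duration μ = 40 hours. Critical path: A → D → E → F.

Variance along critical path = 1.778 + 9.000 + 1.778 + 9.000 = 21.556; σ = √21.556 = 4.643 hours.
Z = (48 − 40) / 4.643 = 1.723
P(T ≤ 48) = Φ(1.723) ≈ 0.958

0.958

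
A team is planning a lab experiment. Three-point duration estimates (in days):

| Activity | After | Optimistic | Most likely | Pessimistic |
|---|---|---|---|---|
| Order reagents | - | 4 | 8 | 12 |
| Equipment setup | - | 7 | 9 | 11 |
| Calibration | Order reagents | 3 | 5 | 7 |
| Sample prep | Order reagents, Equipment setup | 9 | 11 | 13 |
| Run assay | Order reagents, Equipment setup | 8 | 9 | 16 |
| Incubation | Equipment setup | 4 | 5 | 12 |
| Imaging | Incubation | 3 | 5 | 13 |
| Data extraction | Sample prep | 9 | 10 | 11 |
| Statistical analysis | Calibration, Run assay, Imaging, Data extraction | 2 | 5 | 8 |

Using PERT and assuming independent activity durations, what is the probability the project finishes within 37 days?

0.921

te_Order reagents = (4 + 4·8 + 12)/6 = 48/6 = 8; σ²_Order reagents = ((12−4)/6)² = 1.778
te_Equipment setup = (7 + 4·9 + 11)/6 = 54/6 = 9; σ²_Equipment setup = ((11−7)/6)² = 0.444
te_Calibration = (3 + 4·5 + 7)/6 = 30/6 = 5; σ²_Calibration = ((7−3)/6)² = 0.444
te_Sample prep = (9 + 4·11 + 13)/6 = 66/6 = 11; σ²_Sample prep = ((13−9)/6)² = 0.444
te_Run assay = (8 + 4·9 + 16)/6 = 60/6 = 10; σ²_Run assay = ((16−8)/6)² = 1.778
te_Incubation = (4 + 4·5 + 12)/6 = 36/6 = 6; σ²_Incubation = ((12−4)/6)² = 1.778
te_Imaging = (3 + 4·5 + 13)/6 = 36/6 = 6; σ²_Imaging = ((13−3)/6)² = 2.778
te_Data extraction = (9 + 4·10 + 11)/6 = 60/6 = 10; σ²_Data extraction = ((11−9)/6)² = 0.111
te_Statistical analysis = (2 + 4·5 + 8)/6 = 30/6 = 5; σ²_Statistical analysis = ((8−2)/6)² = 1.000

Forward pass:
ES_Order reagents = 0; EF_Order reagents = 8
ES_Equipment setup = 0; EF_Equipment setup = 9
ES_Calibration = 8; EF_Calibration = 8+5 = 13
ES_Sample prep = max(EF_Order reagents=8, EF_Equipment setup=9) = 9; EF_Sample prep = 9+11 = 20
ES_Run assay = max(EF_Order reagents=8, EF_Equipment setup=9) = 9; EF_Run assay = 9+10 = 19
ES_Incubation = 9; EF_Incubation = 9+6 = 15
ES_Imaging = 15; EF_Imaging = 15+6 = 21
ES_Data extraction = 20; EF_Data extraction = 20+10 = 30
ES_Statistical analysis = max(EF_Calibration=13, EF_Run assay=19, EF_Imaging=21, EF_Data extraction=30) = 30; EF_Statistical analysis = 30+5 = 35
Expected project duration μ = 35 days. Critical path: Equipment setup → Sample prep → Data extraction → Statistical analysis.

Variance along critical path = 0.444 + 0.444 + 0.111 + 1.000 = 2.000; σ = √2.000 = 1.414 days.
Z = (37 − 35) / 1.414 = 1.414
P(T ≤ 37) = Φ(1.414) ≈ 0.921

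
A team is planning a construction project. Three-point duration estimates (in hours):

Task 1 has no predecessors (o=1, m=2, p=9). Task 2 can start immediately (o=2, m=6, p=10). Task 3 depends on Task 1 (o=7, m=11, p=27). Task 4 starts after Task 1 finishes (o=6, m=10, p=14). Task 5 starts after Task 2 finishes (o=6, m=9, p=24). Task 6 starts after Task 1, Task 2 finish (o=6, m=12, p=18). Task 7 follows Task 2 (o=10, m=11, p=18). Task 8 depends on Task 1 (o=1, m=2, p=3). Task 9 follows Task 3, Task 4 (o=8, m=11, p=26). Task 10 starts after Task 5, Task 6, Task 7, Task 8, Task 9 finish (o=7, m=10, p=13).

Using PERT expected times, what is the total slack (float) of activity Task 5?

12 hours

te_Task 1 = (1 + 4·2 + 9)/6 = 18/6 = 3
te_Task 2 = (2 + 4·6 + 10)/6 = 36/6 = 6
te_Task 3 = (7 + 4·11 + 27)/6 = 78/6 = 13
te_Task 4 = (6 + 4·10 + 14)/6 = 60/6 = 10
te_Task 5 = (6 + 4·9 + 24)/6 = 66/6 = 11
te_Task 6 = (6 + 4·12 + 18)/6 = 72/6 = 12
te_Task 7 = (10 + 4·11 + 18)/6 = 72/6 = 12
te_Task 8 = (1 + 4·2 + 3)/6 = 12/6 = 2
te_Task 9 = (8 + 4·11 + 26)/6 = 78/6 = 13
te_Task 10 = (7 + 4·10 + 13)/6 = 60/6 = 10

Forward pass:
ES_Task 1 = 0; EF_Task 1 = 3
ES_Task 2 = 0; EF_Task 2 = 6
ES_Task 3 = 3; EF_Task 3 = 3+13 = 16
ES_Task 4 = 3; EF_Task 4 = 3+10 = 13
ES_Task 5 = 6; EF_Task 5 = 6+11 = 17
ES_Task 6 = max(EF_Task 1=3, EF_Task 2=6) = 6; EF_Task 6 = 6+12 = 18
ES_Task 7 = 6; EF_Task 7 = 6+12 = 18
ES_Task 8 = 3; EF_Task 8 = 3+2 = 5
ES_Task 9 = max(EF_Task 3=16, EF_Task 4=13) = 16; EF_Task 9 = 16+13 = 29
ES_Task 10 = max(EF_Task 5=17, EF_Task 6=18, EF_Task 7=18, EF_Task 8=5, EF_Task 9=29) = 29; EF_Task 10 = 29+10 = 39
Expected project duration μ = 39 hours. Critical path: Task 1 → Task 3 → Task 9 → Task 10.

Backward pass:
LF_Task 10 = 39; LS_Task 10 = 39−10 = 29
LF_Task 9 = LS_Task 10 = 29; LS_Task 9 = 29−13 = 16
LF_Task 8 = LS_Task 10 = 29; LS_Task 8 = 29−2 = 27
LF_Task 7 = LS_Task 10 = 29; LS_Task 7 = 29−12 = 17
LF_Task 6 = LS_Task 10 = 29; LS_Task 6 = 29−12 = 17
LF_Task 5 = LS_Task 10 = 29; LS_Task 5 = 29−11 = 18
LF_Task 4 = LS_Task 9 = 16; LS_Task 4 = 16−10 = 6
LF_Task 3 = LS_Task 9 = 16; LS_Task 3 = 16−13 = 3
LF_Task 2 = min(LS_Task 5=18, LS_Task 6=17, LS_Task 7=17) = 17; LS_Task 2 = 17−6 = 11
LF_Task 1 = min(LS_Task 3=3, LS_Task 4=6, LS_Task 6=17, LS_Task 8=27) = 3; LS_Task 1 = 3−3 = 0
Slack_Task 5 = LS_Task 5 − ES_Task 5 = 18 − 6 = 12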